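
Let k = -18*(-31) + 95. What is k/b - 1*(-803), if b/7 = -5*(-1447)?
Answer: 40668588/50645 ≈ 803.01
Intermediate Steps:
k = 653 (k = 558 + 95 = 653)
b = 50645 (b = 7*(-5*(-1447)) = 7*7235 = 50645)
k/b - 1*(-803) = 653/50645 - 1*(-803) = 653*(1/50645) + 803 = 653/50645 + 803 = 40668588/50645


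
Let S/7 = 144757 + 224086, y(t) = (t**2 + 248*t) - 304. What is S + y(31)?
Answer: 2590246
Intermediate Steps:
y(t) = -304 + t**2 + 248*t
S = 2581901 (S = 7*(144757 + 224086) = 7*368843 = 2581901)
S + y(31) = 2581901 + (-304 + 31**2 + 248*31) = 2581901 + (-304 + 961 + 7688) = 2581901 + 8345 = 2590246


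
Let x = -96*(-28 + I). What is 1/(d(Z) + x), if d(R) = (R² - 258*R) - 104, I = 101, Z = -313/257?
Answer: -66049/448888741 ≈ -0.00014714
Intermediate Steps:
Z = -313/257 (Z = -313*1/257 = -313/257 ≈ -1.2179)
d(R) = -104 + R² - 258*R
x = -7008 (x = -96*(-28 + 101) = -96*73 = -7008)
1/(d(Z) + x) = 1/((-104 + (-313/257)² - 258*(-313/257)) - 7008) = 1/((-104 + 97969/66049 + 80754/257) - 7008) = 1/(13982651/66049 - 7008) = 1/(-448888741/66049) = -66049/448888741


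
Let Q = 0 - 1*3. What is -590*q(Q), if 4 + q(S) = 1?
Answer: 1770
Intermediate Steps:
Q = -3 (Q = 0 - 3 = -3)
q(S) = -3 (q(S) = -4 + 1 = -3)
-590*q(Q) = -590*(-3) = 1770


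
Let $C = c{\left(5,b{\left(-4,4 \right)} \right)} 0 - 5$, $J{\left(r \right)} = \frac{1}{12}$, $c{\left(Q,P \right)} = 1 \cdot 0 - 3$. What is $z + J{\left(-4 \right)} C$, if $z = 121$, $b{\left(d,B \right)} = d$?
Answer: $\frac{1447}{12} \approx 120.58$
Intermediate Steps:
$c{\left(Q,P \right)} = -3$ ($c{\left(Q,P \right)} = 0 - 3 = -3$)
$J{\left(r \right)} = \frac{1}{12}$
$C = -5$ ($C = \left(-3\right) 0 - 5 = 0 - 5 = -5$)
$z + J{\left(-4 \right)} C = 121 + \frac{1}{12} \left(-5\right) = 121 - \frac{5}{12} = \frac{1447}{12}$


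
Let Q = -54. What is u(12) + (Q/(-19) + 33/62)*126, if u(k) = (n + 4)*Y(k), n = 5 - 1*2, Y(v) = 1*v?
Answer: 299901/589 ≈ 509.17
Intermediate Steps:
Y(v) = v
n = 3 (n = 5 - 2 = 3)
u(k) = 7*k (u(k) = (3 + 4)*k = 7*k)
u(12) + (Q/(-19) + 33/62)*126 = 7*12 + (-54/(-19) + 33/62)*126 = 84 + (-54*(-1/19) + 33*(1/62))*126 = 84 + (54/19 + 33/62)*126 = 84 + (3975/1178)*126 = 84 + 250425/589 = 299901/589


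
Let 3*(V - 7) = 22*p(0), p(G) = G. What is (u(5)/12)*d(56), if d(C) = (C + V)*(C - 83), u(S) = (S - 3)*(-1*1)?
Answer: 567/2 ≈ 283.50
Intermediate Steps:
V = 7 (V = 7 + (22*0)/3 = 7 + (⅓)*0 = 7 + 0 = 7)
u(S) = 3 - S (u(S) = (-3 + S)*(-1) = 3 - S)
d(C) = (-83 + C)*(7 + C) (d(C) = (C + 7)*(C - 83) = (7 + C)*(-83 + C) = (-83 + C)*(7 + C))
(u(5)/12)*d(56) = ((3 - 1*5)/12)*(-581 + 56² - 76*56) = ((3 - 5)*(1/12))*(-581 + 3136 - 4256) = -2*1/12*(-1701) = -⅙*(-1701) = 567/2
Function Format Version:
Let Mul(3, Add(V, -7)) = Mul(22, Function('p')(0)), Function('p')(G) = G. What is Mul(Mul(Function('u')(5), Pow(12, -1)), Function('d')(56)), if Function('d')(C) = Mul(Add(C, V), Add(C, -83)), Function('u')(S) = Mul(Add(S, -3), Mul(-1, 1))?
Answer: Rational(567, 2) ≈ 283.50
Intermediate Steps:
V = 7 (V = Add(7, Mul(Rational(1, 3), Mul(22, 0))) = Add(7, Mul(Rational(1, 3), 0)) = Add(7, 0) = 7)
Function('u')(S) = Add(3, Mul(-1, S)) (Function('u')(S) = Mul(Add(-3, S), -1) = Add(3, Mul(-1, S)))
Function('d')(C) = Mul(Add(-83, C), Add(7, C)) (Function('d')(C) = Mul(Add(C, 7), Add(C, -83)) = Mul(Add(7, C), Add(-83, C)) = Mul(Add(-83, C), Add(7, C)))
Mul(Mul(Function('u')(5), Pow(12, -1)), Function('d')(56)) = Mul(Mul(Add(3, Mul(-1, 5)), Pow(12, -1)), Add(-581, Pow(56, 2), Mul(-76, 56))) = Mul(Mul(Add(3, -5), Rational(1, 12)), Add(-581, 3136, -4256)) = Mul(Mul(-2, Rational(1, 12)), -1701) = Mul(Rational(-1, 6), -1701) = Rational(567, 2)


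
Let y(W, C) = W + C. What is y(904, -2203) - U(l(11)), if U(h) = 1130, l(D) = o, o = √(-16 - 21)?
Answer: -2429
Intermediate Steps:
y(W, C) = C + W
o = I*√37 (o = √(-37) = I*√37 ≈ 6.0828*I)
l(D) = I*√37
y(904, -2203) - U(l(11)) = (-2203 + 904) - 1*1130 = -1299 - 1130 = -2429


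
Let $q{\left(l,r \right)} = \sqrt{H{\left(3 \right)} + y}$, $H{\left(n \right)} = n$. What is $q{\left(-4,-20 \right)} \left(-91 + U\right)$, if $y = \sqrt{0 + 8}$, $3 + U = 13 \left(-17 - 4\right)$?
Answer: $- 367 \sqrt{3 + 2 \sqrt{2}} \approx -886.02$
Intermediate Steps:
$U = -276$ ($U = -3 + 13 \left(-17 - 4\right) = -3 + 13 \left(-21\right) = -3 - 273 = -276$)
$y = 2 \sqrt{2}$ ($y = \sqrt{8} = 2 \sqrt{2} \approx 2.8284$)
$q{\left(l,r \right)} = \sqrt{3 + 2 \sqrt{2}}$
$q{\left(-4,-20 \right)} \left(-91 + U\right) = \sqrt{3 + 2 \sqrt{2}} \left(-91 - 276\right) = \sqrt{3 + 2 \sqrt{2}} \left(-367\right) = - 367 \sqrt{3 + 2 \sqrt{2}}$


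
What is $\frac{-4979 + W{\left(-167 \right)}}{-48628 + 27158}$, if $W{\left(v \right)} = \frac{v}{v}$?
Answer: $\frac{131}{565} \approx 0.23186$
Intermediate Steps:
$W{\left(v \right)} = 1$
$\frac{-4979 + W{\left(-167 \right)}}{-48628 + 27158} = \frac{-4979 + 1}{-48628 + 27158} = - \frac{4978}{-21470} = \left(-4978\right) \left(- \frac{1}{21470}\right) = \frac{131}{565}$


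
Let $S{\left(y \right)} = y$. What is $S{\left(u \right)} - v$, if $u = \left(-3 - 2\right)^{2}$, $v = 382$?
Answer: $-357$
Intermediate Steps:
$u = 25$ ($u = \left(-5\right)^{2} = 25$)
$S{\left(u \right)} - v = 25 - 382 = -357$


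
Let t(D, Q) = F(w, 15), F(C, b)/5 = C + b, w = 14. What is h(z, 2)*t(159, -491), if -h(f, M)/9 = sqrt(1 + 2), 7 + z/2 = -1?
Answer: -1305*sqrt(3) ≈ -2260.3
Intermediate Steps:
F(C, b) = 5*C + 5*b (F(C, b) = 5*(C + b) = 5*C + 5*b)
z = -16 (z = -14 + 2*(-1) = -14 - 2 = -16)
h(f, M) = -9*sqrt(3) (h(f, M) = -9*sqrt(1 + 2) = -9*sqrt(3))
t(D, Q) = 145 (t(D, Q) = 5*14 + 5*15 = 70 + 75 = 145)
h(z, 2)*t(159, -491) = -9*sqrt(3)*145 = -1305*sqrt(3)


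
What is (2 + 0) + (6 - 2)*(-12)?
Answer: -46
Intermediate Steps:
(2 + 0) + (6 - 2)*(-12) = 2 + 4*(-12) = 2 - 48 = -46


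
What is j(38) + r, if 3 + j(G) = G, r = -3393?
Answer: -3358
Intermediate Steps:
j(G) = -3 + G
j(38) + r = (-3 + 38) - 3393 = 35 - 3393 = -3358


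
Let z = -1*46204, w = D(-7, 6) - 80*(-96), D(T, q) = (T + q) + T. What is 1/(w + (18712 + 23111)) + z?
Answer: -2286866979/49495 ≈ -46204.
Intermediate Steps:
D(T, q) = q + 2*T
w = 7672 (w = (6 + 2*(-7)) - 80*(-96) = (6 - 14) + 7680 = -8 + 7680 = 7672)
z = -46204
1/(w + (18712 + 23111)) + z = 1/(7672 + (18712 + 23111)) - 46204 = 1/(7672 + 41823) - 46204 = 1/49495 - 46204 = -2286866979/49495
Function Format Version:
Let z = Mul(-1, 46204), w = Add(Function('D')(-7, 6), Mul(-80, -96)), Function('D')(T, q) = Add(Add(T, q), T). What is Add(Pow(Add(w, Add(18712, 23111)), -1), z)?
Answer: Rational(-2286866979, 49495) ≈ -46204.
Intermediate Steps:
Function('D')(T, q) = Add(q, Mul(2, T))
w = 7672 (w = Add(Add(6, Mul(2, -7)), Mul(-80, -96)) = Add(Add(6, -14), 7680) = Add(-8, 7680) = 7672)
z = -46204
Add(Pow(Add(w, Add(18712, 23111)), -1), z) = Add(Pow(Add(7672, Add(18712, 23111)), -1), -46204) = Add(Pow(Add(7672, 41823), -1), -46204) = Add(Pow(49495, -1), -46204) = Add(Rational(1, 49495), -46204) = Rational(-2286866979, 49495)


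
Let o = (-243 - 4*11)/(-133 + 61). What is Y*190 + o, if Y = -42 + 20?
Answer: -300673/72 ≈ -4176.0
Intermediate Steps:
Y = -22
o = 287/72 (o = (-243 - 44)/(-72) = -287*(-1/72) = 287/72 ≈ 3.9861)
Y*190 + o = -22*190 + 287/72 = -4180 + 287/72 = -300673/72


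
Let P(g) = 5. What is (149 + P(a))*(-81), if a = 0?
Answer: -12474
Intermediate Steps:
(149 + P(a))*(-81) = (149 + 5)*(-81) = 154*(-81) = -12474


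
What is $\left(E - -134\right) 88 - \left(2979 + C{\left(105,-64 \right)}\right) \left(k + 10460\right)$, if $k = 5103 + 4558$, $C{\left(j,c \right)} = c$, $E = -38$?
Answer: $-58644267$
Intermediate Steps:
$k = 9661$
$\left(E - -134\right) 88 - \left(2979 + C{\left(105,-64 \right)}\right) \left(k + 10460\right) = \left(-38 - -134\right) 88 - \left(2979 - 64\right) \left(9661 + 10460\right) = \left(-38 + 134\right) 88 - 2915 \cdot 20121 = 96 \cdot 88 - 58652715 = 8448 - 58652715 = -58644267$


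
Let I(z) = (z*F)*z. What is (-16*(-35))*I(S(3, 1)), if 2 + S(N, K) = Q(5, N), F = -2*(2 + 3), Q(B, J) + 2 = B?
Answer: -5600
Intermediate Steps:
Q(B, J) = -2 + B
F = -10 (F = -2*5 = -10)
S(N, K) = 1 (S(N, K) = -2 + (-2 + 5) = -2 + 3 = 1)
I(z) = -10*z² (I(z) = (z*(-10))*z = (-10*z)*z = -10*z²)
(-16*(-35))*I(S(3, 1)) = (-16*(-35))*(-10*1²) = 560*(-10*1) = 560*(-10) = -5600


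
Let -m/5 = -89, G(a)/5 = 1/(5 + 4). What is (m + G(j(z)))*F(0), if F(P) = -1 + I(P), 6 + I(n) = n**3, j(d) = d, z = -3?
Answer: -28070/9 ≈ -3118.9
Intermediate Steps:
G(a) = 5/9 (G(a) = 5/(5 + 4) = 5/9)
m = 445 (m = -5*(-89) = 445)
I(n) = -6 + n**3
F(P) = -7 + P**3 (F(P) = -1 + (-6 + P**3) = -7 + P**3)
(m + G(j(z)))*F(0) = (445 + 5/9)*(-7 + 0**3) = 4010*(-7 + 0)/9 = (4010/9)*(-7) = -28070/9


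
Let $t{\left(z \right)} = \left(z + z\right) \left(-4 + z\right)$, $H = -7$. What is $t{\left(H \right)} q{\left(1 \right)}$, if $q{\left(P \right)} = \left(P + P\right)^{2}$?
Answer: $616$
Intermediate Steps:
$t{\left(z \right)} = 2 z \left(-4 + z\right)$
$q{\left(P \right)} = 4 P^{2}$ ($q{\left(P \right)} = \left(2 P\right)^{2} = 4 P^{2}$)
$t{\left(H \right)} q{\left(1 \right)} = 2 \left(-7\right) \left(-4 - 7\right) 4 \cdot 1^{2} = 2 \left(-7\right) \left(-11\right) 4 \cdot 1 = 154 \cdot 4 = 616$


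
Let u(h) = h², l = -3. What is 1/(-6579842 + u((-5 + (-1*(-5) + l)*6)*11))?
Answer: -1/6573913 ≈ -1.5212e-7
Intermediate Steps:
1/(-6579842 + u((-5 + (-1*(-5) + l)*6)*11)) = 1/(-6579842 + ((-5 + (-1*(-5) - 3)*6)*11)²) = 1/(-6579842 + ((-5 + (5 - 3)*6)*11)²) = 1/(-6579842 + ((-5 + 2*6)*11)²) = 1/(-6579842 + ((-5 + 12)*11)²) = 1/(-6579842 + (7*11)²) = 1/(-6579842 + 77²) = 1/(-6579842 + 5929) = 1/(-6573913) = -1/6573913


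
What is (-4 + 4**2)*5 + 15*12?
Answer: 240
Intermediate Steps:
(-4 + 4**2)*5 + 15*12 = (-4 + 16)*5 + 180 = 12*5 + 180 = 60 + 180 = 240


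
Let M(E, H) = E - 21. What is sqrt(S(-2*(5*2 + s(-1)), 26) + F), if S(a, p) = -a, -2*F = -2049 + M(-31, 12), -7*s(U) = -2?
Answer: sqrt(209930)/14 ≈ 32.727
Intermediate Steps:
s(U) = 2/7 (s(U) = -1/7*(-2) = 2/7)
M(E, H) = -21 + E
F = 2101/2 (F = -(-2049 + (-21 - 31))/2 = -(-2049 - 52)/2 = -1/2*(-2101) = 2101/2 ≈ 1050.5)
sqrt(S(-2*(5*2 + s(-1)), 26) + F) = sqrt(-(-2)*(5*2 + 2/7) + 2101/2) = sqrt(-(-2)*(10 + 2/7) + 2101/2) = sqrt(-(-2)*72/7 + 2101/2) = sqrt(-1*(-144/7) + 2101/2) = sqrt(144/7 + 2101/2) = sqrt(14995/14) = sqrt(209930)/14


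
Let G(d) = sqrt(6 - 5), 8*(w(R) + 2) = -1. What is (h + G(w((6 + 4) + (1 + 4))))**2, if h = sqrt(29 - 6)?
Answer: (1 + sqrt(23))**2 ≈ 33.592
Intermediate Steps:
w(R) = -17/8 (w(R) = -2 + (1/8)*(-1) = -2 - 1/8 = -17/8)
G(d) = 1 (G(d) = sqrt(1) = 1)
h = sqrt(23) ≈ 4.7958
(h + G(w((6 + 4) + (1 + 4))))**2 = (sqrt(23) + 1)**2 = (1 + sqrt(23))**2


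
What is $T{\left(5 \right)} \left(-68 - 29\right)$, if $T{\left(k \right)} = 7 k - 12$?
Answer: $-2231$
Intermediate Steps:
$T{\left(k \right)} = -12 + 7 k$
$T{\left(5 \right)} \left(-68 - 29\right) = \left(-12 + 7 \cdot 5\right) \left(-68 - 29\right) = \left(-12 + 35\right) \left(-97\right) = 23 \left(-97\right) = -2231$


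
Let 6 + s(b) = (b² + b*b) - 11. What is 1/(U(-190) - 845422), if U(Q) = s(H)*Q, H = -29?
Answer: -1/1161772 ≈ -8.6075e-7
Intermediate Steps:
s(b) = -17 + 2*b² (s(b) = -6 + ((b² + b*b) - 11) = -6 + ((b² + b²) - 11) = -6 + (2*b² - 11) = -6 + (-11 + 2*b²) = -17 + 2*b²)
U(Q) = 1665*Q (U(Q) = (-17 + 2*(-29)²)*Q = (-17 + 2*841)*Q = (-17 + 1682)*Q = 1665*Q)
1/(U(-190) - 845422) = 1/(1665*(-190) - 845422) = 1/(-316350 - 845422) = 1/(-1161772) = -1/1161772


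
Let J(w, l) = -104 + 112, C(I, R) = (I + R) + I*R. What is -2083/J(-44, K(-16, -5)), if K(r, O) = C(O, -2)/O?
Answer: -2083/8 ≈ -260.38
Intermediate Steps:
C(I, R) = I + R + I*R
K(r, O) = (-2 - O)/O (K(r, O) = (O - 2 + O*(-2))/O = (O - 2 - 2*O)/O = (-2 - O)/O)
J(w, l) = 8
-2083/J(-44, K(-16, -5)) = -2083/8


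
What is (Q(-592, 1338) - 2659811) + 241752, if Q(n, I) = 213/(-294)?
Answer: -236969853/98 ≈ -2.4181e+6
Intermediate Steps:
Q(n, I) = -71/98 (Q(n, I) = 213*(-1/294) = -71/98)
(Q(-592, 1338) - 2659811) + 241752 = (-71/98 - 2659811) + 241752 = -260661549/98 + 241752 = -236969853/98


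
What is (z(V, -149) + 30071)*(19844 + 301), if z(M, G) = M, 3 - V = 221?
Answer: 601388685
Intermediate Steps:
V = -218 (V = 3 - 1*221 = 3 - 221 = -218)
(z(V, -149) + 30071)*(19844 + 301) = (-218 + 30071)*(19844 + 301) = 29853*20145 = 601388685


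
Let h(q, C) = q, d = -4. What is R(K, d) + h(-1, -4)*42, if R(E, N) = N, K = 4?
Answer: -46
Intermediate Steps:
R(K, d) + h(-1, -4)*42 = -4 - 1*42 = -4 - 42 = -46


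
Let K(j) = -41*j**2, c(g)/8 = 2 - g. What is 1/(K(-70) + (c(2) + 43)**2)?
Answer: -1/199051 ≈ -5.0238e-6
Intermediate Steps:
c(g) = 16 - 8*g (c(g) = 8*(2 - g) = 16 - 8*g)
1/(K(-70) + (c(2) + 43)**2) = 1/(-41*(-70)**2 + ((16 - 8*2) + 43)**2) = 1/(-41*4900 + ((16 - 16) + 43)**2) = 1/(-200900 + (0 + 43)**2) = 1/(-200900 + 43**2) = 1/(-200900 + 1849) = 1/(-199051) = -1/199051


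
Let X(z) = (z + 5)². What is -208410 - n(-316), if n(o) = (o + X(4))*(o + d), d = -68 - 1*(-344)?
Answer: -217810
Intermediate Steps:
X(z) = (5 + z)²
d = 276 (d = -68 + 344 = 276)
n(o) = (81 + o)*(276 + o) (n(o) = (o + (5 + 4)²)*(o + 276) = (o + 9²)*(276 + o) = (o + 81)*(276 + o) = (81 + o)*(276 + o))
-208410 - n(-316) = -208410 - (22356 + (-316)² + 357*(-316)) = -208410 - (22356 + 99856 - 112812) = -208410 - 1*9400 = -208410 - 9400 = -217810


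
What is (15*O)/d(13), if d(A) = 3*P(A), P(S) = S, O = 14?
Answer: 70/13 ≈ 5.3846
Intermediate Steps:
d(A) = 3*A
(15*O)/d(13) = (15*14)/((3*13)) = 210/39 = 210*(1/39) = 70/13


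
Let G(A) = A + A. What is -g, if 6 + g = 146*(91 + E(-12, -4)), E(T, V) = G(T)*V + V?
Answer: -26712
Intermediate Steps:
G(A) = 2*A
E(T, V) = V + 2*T*V (E(T, V) = (2*T)*V + V = 2*T*V + V = V + 2*T*V)
g = 26712 (g = -6 + 146*(91 - 4*(1 + 2*(-12))) = -6 + 146*(91 - 4*(1 - 24)) = -6 + 146*(91 - 4*(-23)) = -6 + 146*(91 + 92) = -6 + 146*183 = -6 + 26718 = 26712)
-g = -1*26712 = -26712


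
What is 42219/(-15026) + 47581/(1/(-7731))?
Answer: -5527294773705/15026 ≈ -3.6785e+8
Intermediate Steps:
42219/(-15026) + 47581/(1/(-7731)) = 42219*(-1/15026) + 47581/(-1/7731) = -42219/15026 + 47581*(-7731) = -42219/15026 - 367848711 = -5527294773705/15026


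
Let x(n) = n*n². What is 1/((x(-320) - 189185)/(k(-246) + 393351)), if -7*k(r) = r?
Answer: -2753703/230700295 ≈ -0.011936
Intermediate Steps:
k(r) = -r/7
x(n) = n³
1/((x(-320) - 189185)/(k(-246) + 393351)) = 1/(((-320)³ - 189185)/(-⅐*(-246) + 393351)) = 1/((-32768000 - 189185)/(246/7 + 393351)) = 1/(-32957185/2753703/7) = 1/(-32957185*7/2753703) = 1/(-230700295/2753703) = -2753703/230700295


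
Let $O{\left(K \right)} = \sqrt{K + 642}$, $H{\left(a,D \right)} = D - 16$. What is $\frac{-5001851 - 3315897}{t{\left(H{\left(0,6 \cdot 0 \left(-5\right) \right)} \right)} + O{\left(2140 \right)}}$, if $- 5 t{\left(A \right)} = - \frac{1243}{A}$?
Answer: $- \frac{827116861120}{16259751} - \frac{53233587200 \sqrt{2782}}{16259751} \approx -2.2355 \cdot 10^{5}$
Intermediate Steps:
$H{\left(a,D \right)} = -16 + D$
$t{\left(A \right)} = \frac{1243}{5 A}$ ($t{\left(A \right)} = - \frac{\left(-1243\right) \frac{1}{A}}{5} = \frac{1243}{5 A}$)
$O{\left(K \right)} = \sqrt{642 + K}$
$\frac{-5001851 - 3315897}{t{\left(H{\left(0,6 \cdot 0 \left(-5\right) \right)} \right)} + O{\left(2140 \right)}} = \frac{-5001851 - 3315897}{\frac{1243}{5 \left(-16 + 6 \cdot 0 \left(-5\right)\right)} + \sqrt{642 + 2140}} = - \frac{8317748}{\frac{1243}{5 \left(-16 + 0 \left(-5\right)\right)} + \sqrt{2782}} = - \frac{8317748}{\frac{1243}{5 \left(-16 + 0\right)} + \sqrt{2782}} = - \frac{8317748}{\frac{1243}{5 \left(-16\right)} + \sqrt{2782}} = - \frac{8317748}{\frac{1243}{5} \left(- \frac{1}{16}\right) + \sqrt{2782}} = - \frac{8317748}{- \frac{1243}{80} + \sqrt{2782}}$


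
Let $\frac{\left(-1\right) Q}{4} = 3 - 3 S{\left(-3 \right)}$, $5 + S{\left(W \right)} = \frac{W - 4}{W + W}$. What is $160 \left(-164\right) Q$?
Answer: $1521920$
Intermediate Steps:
$S{\left(W \right)} = -5 + \frac{-4 + W}{2 W}$ ($S{\left(W \right)} = -5 + \frac{W - 4}{W + W} = -5 + \frac{-4 + W}{2 W}$)
$Q = -58$ ($Q = - 4 \left(3 - 3 \left(- \frac{9}{2} - \frac{2}{-3}\right)\right) = - 4 \left(3 - 3 \left(- \frac{9}{2} - - \frac{2}{3}\right)\right) = - 4 \left(3 - 3 \left(- \frac{9}{2} + \frac{2}{3}\right)\right) = - 4 \left(3 - - \frac{23}{2}\right) = - 4 \left(3 + \frac{23}{2}\right) = \left(-4\right) \frac{29}{2} = -58$)
$160 \left(-164\right) Q = 160 \left(-164\right) \left(-58\right) = \left(-26240\right) \left(-58\right) = 1521920$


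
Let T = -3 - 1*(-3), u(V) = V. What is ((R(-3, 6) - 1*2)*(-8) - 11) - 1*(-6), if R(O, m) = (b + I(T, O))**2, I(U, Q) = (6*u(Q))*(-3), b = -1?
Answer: -22461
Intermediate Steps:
T = 0 (T = -3 + 3 = 0)
I(U, Q) = -18*Q (I(U, Q) = (6*Q)*(-3) = -18*Q)
R(O, m) = (-1 - 18*O)**2
((R(-3, 6) - 1*2)*(-8) - 11) - 1*(-6) = (((1 + 18*(-3))**2 - 1*2)*(-8) - 11) - 1*(-6) = (((1 - 54)**2 - 2)*(-8) - 11) + 6 = (((-53)**2 - 2)*(-8) - 11) + 6 = ((2809 - 2)*(-8) - 11) + 6 = (2807*(-8) - 11) + 6 = (-22456 - 11) + 6 = -22467 + 6 = -22461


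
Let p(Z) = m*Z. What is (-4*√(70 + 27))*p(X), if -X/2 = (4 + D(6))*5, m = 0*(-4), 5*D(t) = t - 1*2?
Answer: 0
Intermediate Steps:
D(t) = -⅖ + t/5 (D(t) = (t - 1*2)/5 = (t - 2)/5 = (-2 + t)/5 = -⅖ + t/5)
m = 0
X = -48 (X = -2*(4 + (-⅖ + (⅕)*6))*5 = -2*(4 + (-⅖ + 6/5))*5 = -2*(4 + ⅘)*5 = -48*5/5 = -2*24 = -48)
p(Z) = 0 (p(Z) = 0*Z = 0)
(-4*√(70 + 27))*p(X) = -4*√(70 + 27)*0 = -4*√97*0 = 0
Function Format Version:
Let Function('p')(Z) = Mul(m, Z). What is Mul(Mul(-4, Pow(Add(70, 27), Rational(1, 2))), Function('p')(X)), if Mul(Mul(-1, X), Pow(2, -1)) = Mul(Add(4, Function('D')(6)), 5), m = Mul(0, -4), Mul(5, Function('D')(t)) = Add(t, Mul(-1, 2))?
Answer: 0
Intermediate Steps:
Function('D')(t) = Add(Rational(-2, 5), Mul(Rational(1, 5), t)) (Function('D')(t) = Mul(Rational(1, 5), Add(t, Mul(-1, 2))) = Mul(Rational(1, 5), Add(t, -2)) = Mul(Rational(1, 5), Add(-2, t)) = Add(Rational(-2, 5), Mul(Rational(1, 5), t)))
m = 0
X = -48 (X = Mul(-2, Mul(Add(4, Add(Rational(-2, 5), Mul(Rational(1, 5), 6))), 5)) = Mul(-2, Mul(Add(4, Add(Rational(-2, 5), Rational(6, 5))), 5)) = Mul(-2, Mul(Add(4, Rational(4, 5)), 5)) = Mul(-2, Mul(Rational(24, 5), 5)) = Mul(-2, 24) = -48)
Function('p')(Z) = 0 (Function('p')(Z) = Mul(0, Z) = 0)
Mul(Mul(-4, Pow(Add(70, 27), Rational(1, 2))), Function('p')(X)) = Mul(Mul(-4, Pow(Add(70, 27), Rational(1, 2))), 0) = Mul(Mul(-4, Pow(97, Rational(1, 2))), 0) = 0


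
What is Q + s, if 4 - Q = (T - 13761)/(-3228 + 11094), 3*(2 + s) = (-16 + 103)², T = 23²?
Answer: 9937441/3933 ≈ 2526.7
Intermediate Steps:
T = 529
s = 2521 (s = -2 + (-16 + 103)²/3 = -2 + (⅓)*87² = -2 + (⅓)*7569 = -2 + 2523 = 2521)
Q = 22348/3933 (Q = 4 - (529 - 13761)/(-3228 + 11094) = 4 - (-13232)/7866 = 4 - 1*(-6616/3933) = 4 + 6616/3933 = 22348/3933 ≈ 5.6822)
Q + s = 22348/3933 + 2521 = 9937441/3933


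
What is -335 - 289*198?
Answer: -57557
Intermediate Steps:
-335 - 289*198 = -335 - 57222 = -57557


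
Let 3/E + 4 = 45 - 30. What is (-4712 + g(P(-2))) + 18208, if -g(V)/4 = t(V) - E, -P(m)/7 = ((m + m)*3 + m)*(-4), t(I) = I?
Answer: 165716/11 ≈ 15065.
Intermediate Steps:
E = 3/11 (E = 3/(-4 + (45 - 30)) = 3/(-4 + 15) = 3/11 ≈ 0.27273)
P(m) = 196*m (P(m) = -7*((m + m)*3 + m)*(-4) = -7*((2*m)*3 + m)*(-4) = -7*(6*m + m)*(-4) = -7*7*m*(-4) = -(-196)*m = 196*m)
g(V) = 12/11 - 4*V (g(V) = -4*(V - 1*3/11) = -4*(V - 3/11) = -4*(-3/11 + V) = 12/11 - 4*V)
(-4712 + g(P(-2))) + 18208 = (-4712 + (12/11 - 784*(-2))) + 18208 = (-4712 + (12/11 - 4*(-392))) + 18208 = (-4712 + (12/11 + 1568)) + 18208 = (-4712 + 17260/11) + 18208 = -34572/11 + 18208 = 165716/11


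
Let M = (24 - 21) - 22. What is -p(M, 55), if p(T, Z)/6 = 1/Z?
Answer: -6/55 ≈ -0.10909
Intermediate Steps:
M = -19 (M = 3 - 22 = -19)
p(T, Z) = 6/Z
-p(M, 55) = -6/55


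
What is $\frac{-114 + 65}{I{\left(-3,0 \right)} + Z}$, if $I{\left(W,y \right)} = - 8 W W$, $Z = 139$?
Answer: $- \frac{49}{67} \approx -0.73134$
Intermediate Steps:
$I{\left(W,y \right)} = - 8 W^{2}$
$\frac{-114 + 65}{I{\left(-3,0 \right)} + Z} = \frac{-114 + 65}{- 8 \left(-3\right)^{2} + 139} = \frac{1}{\left(-8\right) 9 + 139} \left(-49\right) = \frac{1}{-72 + 139} \left(-49\right) = \frac{1}{67} \left(-49\right) = - \frac{49}{67}$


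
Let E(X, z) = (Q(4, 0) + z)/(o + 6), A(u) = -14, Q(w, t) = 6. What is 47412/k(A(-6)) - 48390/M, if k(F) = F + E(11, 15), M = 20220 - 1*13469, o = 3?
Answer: -961928886/236285 ≈ -4071.1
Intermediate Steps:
M = 6751 (M = 20220 - 13469 = 6751)
E(X, z) = ⅔ + z/9 (E(X, z) = (6 + z)/(3 + 6) = (6 + z)/9 = (6 + z)*(⅑) = ⅔ + z/9)
k(F) = 7/3 + F (k(F) = F + (⅔ + (⅑)*15) = F + (⅔ + 5/3) = F + 7/3 = 7/3 + F)
47412/k(A(-6)) - 48390/M = 47412/(7/3 - 14) - 48390/6751 = 47412/(-35/3) - 48390*1/6751 = 47412*(-3/35) - 48390/6751 = -142236/35 - 48390/6751 = -961928886/236285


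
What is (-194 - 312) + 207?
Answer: -299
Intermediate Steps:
(-194 - 312) + 207 = -506 + 207 = -299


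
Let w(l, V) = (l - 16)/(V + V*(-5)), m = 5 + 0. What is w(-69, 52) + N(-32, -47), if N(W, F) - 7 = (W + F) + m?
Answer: -13851/208 ≈ -66.591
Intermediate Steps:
m = 5
N(W, F) = 12 + F + W (N(W, F) = 7 + ((W + F) + 5) = 7 + ((F + W) + 5) = 7 + (5 + F + W) = 12 + F + W)
w(l, V) = -(-16 + l)/(4*V) (w(l, V) = (-16 + l)/(V - 5*V) = (-16 + l)/((-4*V)) = (-16 + l)*(-1/(4*V)) = -(-16 + l)/(4*V))
w(-69, 52) + N(-32, -47) = (¼)*(16 - 1*(-69))/52 + (12 - 47 - 32) = (¼)*(1/52)*(16 + 69) - 67 = (¼)*(1/52)*85 - 67 = 85/208 - 67 = -13851/208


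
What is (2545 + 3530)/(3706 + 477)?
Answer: 6075/4183 ≈ 1.4523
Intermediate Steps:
(2545 + 3530)/(3706 + 477) = 6075/4183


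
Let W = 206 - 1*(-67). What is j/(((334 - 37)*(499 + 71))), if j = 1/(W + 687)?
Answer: 1/162518400 ≈ 6.1532e-9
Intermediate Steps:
W = 273 (W = 206 + 67 = 273)
j = 1/960 (j = 1/(273 + 687) = 1/960 ≈ 0.0010417)
j/(((334 - 37)*(499 + 71))) = 1/(960*(((334 - 37)*(499 + 71)))) = 1/(960*((297*570))) = (1/960)/169290 = (1/960)*(1/169290) = 1/162518400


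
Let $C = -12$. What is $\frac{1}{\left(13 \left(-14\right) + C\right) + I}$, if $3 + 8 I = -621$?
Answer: $- \frac{1}{272} \approx -0.0036765$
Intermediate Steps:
$I = -78$ ($I = - \frac{3}{8} + \frac{1}{8} \left(-621\right) = - \frac{3}{8} - \frac{621}{8} = -78$)
$\frac{1}{\left(13 \left(-14\right) + C\right) + I} = \frac{1}{\left(13 \left(-14\right) - 12\right) - 78} = \frac{1}{\left(-182 - 12\right) - 78} = \frac{1}{-194 - 78} = \frac{1}{-272} = - \frac{1}{272}$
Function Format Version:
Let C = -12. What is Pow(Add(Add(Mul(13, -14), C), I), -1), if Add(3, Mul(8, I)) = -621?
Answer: Rational(-1, 272) ≈ -0.0036765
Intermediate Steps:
I = -78 (I = Add(Rational(-3, 8), Mul(Rational(1, 8), -621)) = Add(Rational(-3, 8), Rational(-621, 8)) = -78)
Pow(Add(Add(Mul(13, -14), C), I), -1) = Pow(Add(Add(Mul(13, -14), -12), -78), -1) = Pow(Add(Add(-182, -12), -78), -1) = Pow(Add(-194, -78), -1) = Pow(-272, -1) = Rational(-1, 272)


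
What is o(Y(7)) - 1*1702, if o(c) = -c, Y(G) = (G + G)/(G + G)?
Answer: -1703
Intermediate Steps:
Y(G) = 1 (Y(G) = (2*G)/((2*G)) = (2*G)*(1/(2*G)) = 1)
o(Y(7)) - 1*1702 = -1*1 - 1*1702 = -1 - 1702 = -1703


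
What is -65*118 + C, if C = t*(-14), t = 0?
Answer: -7670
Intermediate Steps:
C = 0 (C = 0*(-14) = 0)
-65*118 + C = -65*118 + 0 = -7670 + 0 = -7670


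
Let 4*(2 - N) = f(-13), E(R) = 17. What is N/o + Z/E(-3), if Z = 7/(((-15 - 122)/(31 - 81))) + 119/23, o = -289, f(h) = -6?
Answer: 805945/1821278 ≈ 0.44252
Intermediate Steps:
Z = 24353/3151 (Z = 7/((-137/(-50))) + 119*(1/23) = 7/((-137*(-1/50))) + 119/23 = 7/(137/50) + 119/23 = 7*(50/137) + 119/23 = 350/137 + 119/23 = 24353/3151 ≈ 7.7287)
N = 7/2 (N = 2 - 1/4*(-6) = 2 + 3/2 = 7/2 ≈ 3.5000)
N/o + Z/E(-3) = (7/2)/(-289) + (24353/3151)/17 = (7/2)*(-1/289) + (24353/3151)*(1/17) = -7/578 + 24353/53567 = 805945/1821278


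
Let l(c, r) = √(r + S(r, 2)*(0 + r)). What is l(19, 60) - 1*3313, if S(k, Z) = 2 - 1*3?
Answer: -3313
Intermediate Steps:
S(k, Z) = -1 (S(k, Z) = 2 - 3 = -1)
l(c, r) = 0 (l(c, r) = √(r - (0 + r)) = √(r - r) = √0 = 0)
l(19, 60) - 1*3313 = 0 - 1*3313 = 0 - 3313 = -3313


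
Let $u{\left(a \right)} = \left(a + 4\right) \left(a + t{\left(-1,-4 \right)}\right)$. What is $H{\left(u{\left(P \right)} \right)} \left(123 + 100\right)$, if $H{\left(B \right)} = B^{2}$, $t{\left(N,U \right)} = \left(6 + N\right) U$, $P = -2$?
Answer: $431728$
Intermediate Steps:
$t{\left(N,U \right)} = U \left(6 + N\right)$
$u{\left(a \right)} = \left(-20 + a\right) \left(4 + a\right)$ ($u{\left(a \right)} = \left(a + 4\right) \left(a - 4 \left(6 - 1\right)\right) = \left(4 + a\right) \left(a - 20\right) = \left(4 + a\right) \left(-20 + a\right) = \left(-20 + a\right) \left(4 + a\right)$)
$H{\left(u{\left(P \right)} \right)} \left(123 + 100\right) = \left(-80 + \left(-2\right)^{2} - -32\right)^{2} \left(123 + 100\right) = \left(-80 + 4 + 32\right)^{2} \cdot 223 = \left(-44\right)^{2} \cdot 223 = 1936 \cdot 223 = 431728$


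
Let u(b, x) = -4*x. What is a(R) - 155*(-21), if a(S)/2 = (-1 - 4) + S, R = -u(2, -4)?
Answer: 3213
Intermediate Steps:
R = -16 (R = -(-4)*(-4) = -1*16 = -16)
a(S) = -10 + 2*S (a(S) = 2*((-1 - 4) + S) = 2*(-5 + S) = -10 + 2*S)
a(R) - 155*(-21) = (-10 + 2*(-16)) - 155*(-21) = (-10 - 32) + 3255 = -42 + 3255 = 3213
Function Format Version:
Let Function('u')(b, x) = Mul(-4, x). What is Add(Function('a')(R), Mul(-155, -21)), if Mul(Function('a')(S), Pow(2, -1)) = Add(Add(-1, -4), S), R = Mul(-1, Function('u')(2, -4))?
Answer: 3213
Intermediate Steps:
R = -16 (R = Mul(-1, Mul(-4, -4)) = Mul(-1, 16) = -16)
Function('a')(S) = Add(-10, Mul(2, S)) (Function('a')(S) = Mul(2, Add(Add(-1, -4), S)) = Mul(2, Add(-5, S)) = Add(-10, Mul(2, S)))
Add(Function('a')(R), Mul(-155, -21)) = Add(Add(-10, Mul(2, -16)), Mul(-155, -21)) = Add(Add(-10, -32), 3255) = Add(-42, 3255) = 3213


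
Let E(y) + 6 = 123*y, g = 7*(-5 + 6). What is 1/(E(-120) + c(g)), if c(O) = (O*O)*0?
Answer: -1/14766 ≈ -6.7723e-5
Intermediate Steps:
g = 7 (g = 7*1 = 7)
E(y) = -6 + 123*y
c(O) = 0 (c(O) = O²*0 = 0)
1/(E(-120) + c(g)) = 1/((-6 + 123*(-120)) + 0) = 1/((-6 - 14760) + 0) = 1/(-14766 + 0) = 1/(-14766) = -1/14766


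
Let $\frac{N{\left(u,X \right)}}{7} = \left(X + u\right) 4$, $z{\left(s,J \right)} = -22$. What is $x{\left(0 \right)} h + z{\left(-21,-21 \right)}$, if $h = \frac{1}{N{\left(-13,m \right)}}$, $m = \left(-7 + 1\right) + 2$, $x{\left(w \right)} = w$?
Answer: $-22$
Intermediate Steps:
$m = -4$ ($m = -6 + 2 = -4$)
$N{\left(u,X \right)} = 28 X + 28 u$ ($N{\left(u,X \right)} = 7 \left(X + u\right) 4 = 7 \left(4 X + 4 u\right) = 28 X + 28 u$)
$h = - \frac{1}{476}$ ($h = \frac{1}{28 \left(-4\right) + 28 \left(-13\right)} = \frac{1}{-112 - 364} = \frac{1}{-476} = - \frac{1}{476} \approx -0.0021008$)
$x{\left(0 \right)} h + z{\left(-21,-21 \right)} = 0 \left(- \frac{1}{476}\right) - 22 = 0 - 22 = -22$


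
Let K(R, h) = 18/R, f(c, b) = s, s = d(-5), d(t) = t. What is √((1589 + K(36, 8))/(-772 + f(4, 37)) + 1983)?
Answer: √4783838262/1554 ≈ 44.508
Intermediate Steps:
s = -5
f(c, b) = -5
√((1589 + K(36, 8))/(-772 + f(4, 37)) + 1983) = √((1589 + 18/36)/(-772 - 5) + 1983) = √((1589 + 18*(1/36))/(-777) + 1983) = √((1589 + ½)*(-1/777) + 1983) = √((3179/2)*(-1/777) + 1983) = √(-3179/1554 + 1983) = √(3078403/1554) = √4783838262/1554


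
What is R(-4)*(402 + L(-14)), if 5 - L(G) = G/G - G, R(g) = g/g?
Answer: 392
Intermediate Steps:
R(g) = 1
L(G) = 4 + G (L(G) = 5 - (G/G - G) = 5 - (1 - G) = 5 + (-1 + G) = 4 + G)
R(-4)*(402 + L(-14)) = 1*(402 + (4 - 14)) = 1*(402 - 10) = 1*392 = 392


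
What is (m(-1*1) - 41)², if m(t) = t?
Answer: 1764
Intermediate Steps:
(m(-1*1) - 41)² = (-1*1 - 41)² = (-1 - 41)² = (-42)² = 1764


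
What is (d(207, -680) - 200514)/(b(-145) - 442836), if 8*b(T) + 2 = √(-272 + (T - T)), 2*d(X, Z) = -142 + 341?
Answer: 1420012890010/3137663109093 + 1603316*I*√17/3137663109093 ≈ 0.45257 + 2.1069e-6*I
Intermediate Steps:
d(X, Z) = 199/2 (d(X, Z) = (-142 + 341)/2 = (½)*199 = 199/2)
b(T) = -¼ + I*√17/2 (b(T) = -¼ + √(-272 + (T - T))/8 = -¼ + √(-272 + 0)/8 = -¼ + √(-272)/8 = -¼ + (4*I*√17)/8 = -¼ + I*√17/2)
(d(207, -680) - 200514)/(b(-145) - 442836) = (199/2 - 200514)/((-¼ + I*√17/2) - 442836) = -400829/(2*(-1771345/4 + I*√17/2))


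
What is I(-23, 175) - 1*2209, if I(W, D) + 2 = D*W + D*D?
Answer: 24389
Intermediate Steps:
I(W, D) = -2 + D² + D*W (I(W, D) = -2 + (D*W + D*D) = -2 + (D*W + D²) = -2 + (D² + D*W) = -2 + D² + D*W)
I(-23, 175) - 1*2209 = (-2 + 175² + 175*(-23)) - 1*2209 = (-2 + 30625 - 4025) - 2209 = 26598 - 2209 = 24389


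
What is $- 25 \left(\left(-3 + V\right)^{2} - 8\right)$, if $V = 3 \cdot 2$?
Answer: $-25$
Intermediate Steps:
$V = 6$
$- 25 \left(\left(-3 + V\right)^{2} - 8\right) = - 25 \left(\left(-3 + 6\right)^{2} - 8\right) = - 25 \left(3^{2} - 8\right) = - 25 \left(9 - 8\right) = \left(-25\right) 1 = -25$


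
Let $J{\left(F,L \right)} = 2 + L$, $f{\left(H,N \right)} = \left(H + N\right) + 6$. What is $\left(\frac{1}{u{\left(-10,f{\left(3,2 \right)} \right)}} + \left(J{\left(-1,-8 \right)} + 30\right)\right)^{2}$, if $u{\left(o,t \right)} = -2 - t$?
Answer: $\frac{96721}{169} \approx 572.31$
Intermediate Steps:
$f{\left(H,N \right)} = 6 + H + N$
$\left(\frac{1}{u{\left(-10,f{\left(3,2 \right)} \right)}} + \left(J{\left(-1,-8 \right)} + 30\right)\right)^{2} = \left(\frac{1}{-2 - \left(6 + 3 + 2\right)} + \left(\left(2 - 8\right) + 30\right)\right)^{2} = \left(\frac{1}{-2 - 11} + \left(-6 + 30\right)\right)^{2} = \left(\frac{1}{-2 - 11} + 24\right)^{2} = \left(\frac{1}{-13} + 24\right)^{2} = \left(- \frac{1}{13} + 24\right)^{2} = \left(\frac{311}{13}\right)^{2} = \frac{96721}{169}$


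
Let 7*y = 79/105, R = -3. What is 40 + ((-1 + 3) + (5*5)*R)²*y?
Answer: 450391/735 ≈ 612.78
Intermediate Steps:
y = 79/735 (y = (79/105)/7 = (79*(1/105))/7 = (⅐)*(79/105) = 79/735 ≈ 0.10748)
40 + ((-1 + 3) + (5*5)*R)²*y = 40 + ((-1 + 3) + (5*5)*(-3))²*(79/735) = 40 + (2 + 25*(-3))²*(79/735) = 40 + (2 - 75)²*(79/735) = 40 + (-73)²*(79/735) = 40 + 5329*(79/735) = 40 + 420991/735 = 450391/735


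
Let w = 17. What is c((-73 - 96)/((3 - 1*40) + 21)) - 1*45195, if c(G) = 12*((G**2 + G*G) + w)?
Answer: -1354029/32 ≈ -42313.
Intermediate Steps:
c(G) = 204 + 24*G**2 (c(G) = 12*((G**2 + G*G) + 17) = 12*((G**2 + G**2) + 17) = 12*(2*G**2 + 17) = 12*(17 + 2*G**2) = 204 + 24*G**2)
c((-73 - 96)/((3 - 1*40) + 21)) - 1*45195 = (204 + 24*((-73 - 96)/((3 - 1*40) + 21))**2) - 1*45195 = (204 + 24*(-169/((3 - 40) + 21))**2) - 45195 = (204 + 24*(-169/(-37 + 21))**2) - 45195 = (204 + 24*(-169/(-16))**2) - 45195 = (204 + 24*(-169*(-1/16))**2) - 45195 = (204 + 24*(169/16)**2) - 45195 = (204 + 24*(28561/256)) - 45195 = (204 + 85683/32) - 45195 = 92211/32 - 45195 = -1354029/32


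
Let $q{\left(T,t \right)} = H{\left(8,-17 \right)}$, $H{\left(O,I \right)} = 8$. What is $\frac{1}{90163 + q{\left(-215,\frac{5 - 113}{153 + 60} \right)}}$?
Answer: $\frac{1}{90171} \approx 1.109 \cdot 10^{-5}$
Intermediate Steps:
$q{\left(T,t \right)} = 8$
$\frac{1}{90163 + q{\left(-215,\frac{5 - 113}{153 + 60} \right)}} = \frac{1}{90163 + 8} = \frac{1}{90171}$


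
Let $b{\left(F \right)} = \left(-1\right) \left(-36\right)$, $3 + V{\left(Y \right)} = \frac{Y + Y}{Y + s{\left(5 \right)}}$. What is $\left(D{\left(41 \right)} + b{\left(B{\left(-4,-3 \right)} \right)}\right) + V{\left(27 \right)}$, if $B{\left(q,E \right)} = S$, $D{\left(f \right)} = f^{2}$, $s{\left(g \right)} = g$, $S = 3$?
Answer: $\frac{27451}{16} \approx 1715.7$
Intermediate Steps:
$B{\left(q,E \right)} = 3$
$V{\left(Y \right)} = -3 + \frac{2 Y}{5 + Y}$ ($V{\left(Y \right)} = -3 + \frac{Y + Y}{Y + 5} = -3 + \frac{2 Y}{5 + Y}$)
$b{\left(F \right)} = 36$
$\left(D{\left(41 \right)} + b{\left(B{\left(-4,-3 \right)} \right)}\right) + V{\left(27 \right)} = \left(41^{2} + 36\right) + \frac{-15 - 27}{5 + 27} = \left(1681 + 36\right) + \frac{-15 - 27}{32} = 1717 + \frac{1}{32} \left(-42\right) = 1717 - \frac{21}{16} = \frac{27451}{16}$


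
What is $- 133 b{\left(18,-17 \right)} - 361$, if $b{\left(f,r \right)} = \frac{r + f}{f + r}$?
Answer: $-494$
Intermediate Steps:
$b{\left(f,r \right)} = 1$ ($b{\left(f,r \right)} = \frac{f + r}{f + r} = 1$)
$- 133 b{\left(18,-17 \right)} - 361 = \left(-133\right) 1 - 361 = -133 - 361 = -494$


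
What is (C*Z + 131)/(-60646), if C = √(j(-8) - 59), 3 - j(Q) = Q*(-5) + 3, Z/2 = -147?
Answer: -131/60646 + 441*I*√11/30323 ≈ -0.0021601 + 0.048235*I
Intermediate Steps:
Z = -294 (Z = 2*(-147) = -294)
j(Q) = 5*Q (j(Q) = 3 - (Q*(-5) + 3) = 3 - (-5*Q + 3) = 3 - (3 - 5*Q) = 3 + (-3 + 5*Q) = 5*Q)
C = 3*I*√11 (C = √(5*(-8) - 59) = √(-40 - 59) = √(-99) = 3*I*√11 ≈ 9.9499*I)
(C*Z + 131)/(-60646) = ((3*I*√11)*(-294) + 131)/(-60646) = (-882*I*√11 + 131)*(-1/60646) = (131 - 882*I*√11)*(-1/60646) = -131/60646 + 441*I*√11/30323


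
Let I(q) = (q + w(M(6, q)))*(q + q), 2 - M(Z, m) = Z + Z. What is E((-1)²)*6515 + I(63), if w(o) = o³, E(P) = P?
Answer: -111547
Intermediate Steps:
M(Z, m) = 2 - 2*Z (M(Z, m) = 2 - (Z + Z) = 2 - 2*Z)
I(q) = 2*q*(-1000 + q) (I(q) = (q + (2 - 2*6)³)*(q + q) = (q + (2 - 12)³)*(2*q) = (q + (-10)³)*(2*q) = (q - 1000)*(2*q) = (-1000 + q)*(2*q) = 2*q*(-1000 + q))
E((-1)²)*6515 + I(63) = (-1)²*6515 + 2*63*(-1000 + 63) = 1*6515 + 2*63*(-937) = 6515 - 118062 = -111547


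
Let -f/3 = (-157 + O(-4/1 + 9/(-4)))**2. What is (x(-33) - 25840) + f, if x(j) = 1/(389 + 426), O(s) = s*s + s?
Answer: -15044530549/208640 ≈ -72108.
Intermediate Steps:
O(s) = s + s**2 (O(s) = s**2 + s = s + s**2)
x(j) = 1/815
f = -11844507/256 (f = -3*(-157 + (-4/1 + 9/(-4))*(1 + (-4/1 + 9/(-4))))**2 = -3*(-157 + (-4*1 + 9*(-1/4))*(1 + (-4*1 + 9*(-1/4))))**2 = -3*(-157 + (-4 - 9/4)*(1 + (-4 - 9/4)))**2 = -3*(-157 - 25*(1 - 25/4)/4)**2 = -3*(-157 - 25/4*(-21/4))**2 = -3*(-157 + 525/16)**2 = -3*(-1987/16)**2 = -3*3948169/256 = -11844507/256 ≈ -46268.)
(x(-33) - 25840) + f = (1/815 - 25840) - 11844507/256 = -21059599/815 - 11844507/256 = -15044530549/208640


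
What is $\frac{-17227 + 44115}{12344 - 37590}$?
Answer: $- \frac{13444}{12623} \approx -1.065$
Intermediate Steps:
$\frac{-17227 + 44115}{12344 - 37590} = \frac{26888}{-25246} = 26888 \left(- \frac{1}{25246}\right) = - \frac{13444}{12623}$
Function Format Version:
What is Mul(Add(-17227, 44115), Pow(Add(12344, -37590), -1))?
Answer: Rational(-13444, 12623) ≈ -1.0650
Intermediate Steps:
Mul(Add(-17227, 44115), Pow(Add(12344, -37590), -1)) = Mul(26888, Pow(-25246, -1)) = Mul(26888, Rational(-1, 25246)) = Rational(-13444, 12623)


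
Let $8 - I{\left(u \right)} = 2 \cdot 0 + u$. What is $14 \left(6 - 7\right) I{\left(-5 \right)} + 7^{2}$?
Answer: $-133$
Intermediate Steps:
$I{\left(u \right)} = 8 - u$ ($I{\left(u \right)} = 8 - \left(2 \cdot 0 + u\right) = 8 - \left(0 + u\right) = 8 - u$)
$14 \left(6 - 7\right) I{\left(-5 \right)} + 7^{2} = 14 \left(6 - 7\right) \left(8 - -5\right) + 7^{2} = 14 \left(- (8 + 5)\right) + 49 = 14 \left(\left(-1\right) 13\right) + 49 = 14 \left(-13\right) + 49 = -182 + 49 = -133$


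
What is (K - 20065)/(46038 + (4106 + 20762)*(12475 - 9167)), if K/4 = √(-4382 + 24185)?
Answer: -20065/82309382 + 2*√19803/41154691 ≈ -0.00023694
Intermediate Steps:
K = 4*√19803 (K = 4*√(-4382 + 24185) = 4*√19803 ≈ 562.89)
(K - 20065)/(46038 + (4106 + 20762)*(12475 - 9167)) = (4*√19803 - 20065)/(46038 + (4106 + 20762)*(12475 - 9167)) = (-20065 + 4*√19803)/(46038 + 24868*3308) = (-20065 + 4*√19803)/(46038 + 82263344) = (-20065 + 4*√19803)/82309382 = (-20065 + 4*√19803)*(1/82309382) = -20065/82309382 + 2*√19803/41154691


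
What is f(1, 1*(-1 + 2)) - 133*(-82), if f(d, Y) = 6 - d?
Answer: 10911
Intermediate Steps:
f(1, 1*(-1 + 2)) - 133*(-82) = (6 - 1*1) - 133*(-82) = (6 - 1) + 10906 = 5 + 10906 = 10911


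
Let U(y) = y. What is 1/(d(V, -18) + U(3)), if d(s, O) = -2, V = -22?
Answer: 1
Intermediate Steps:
1/(d(V, -18) + U(3)) = 1/(-2 + 3) = 1/1 = 1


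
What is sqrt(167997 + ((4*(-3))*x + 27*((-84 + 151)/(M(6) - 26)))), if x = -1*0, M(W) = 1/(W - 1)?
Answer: 2*sqrt(77624202)/43 ≈ 409.79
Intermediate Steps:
M(W) = 1/(-1 + W)
x = 0
sqrt(167997 + ((4*(-3))*x + 27*((-84 + 151)/(M(6) - 26)))) = sqrt(167997 + ((4*(-3))*0 + 27*((-84 + 151)/(1/(-1 + 6) - 26)))) = sqrt(167997 + (-12*0 + 27*(67/(1/5 - 26)))) = sqrt(167997 + (0 + 27*(67/(1/5 - 26)))) = sqrt(167997 + (0 + 27*(67/(-129/5)))) = sqrt(167997 + (0 + 27*(67*(-5/129)))) = sqrt(167997 + (0 + 27*(-335/129))) = sqrt(167997 + (0 - 3015/43)) = sqrt(167997 - 3015/43) = sqrt(7220856/43) = 2*sqrt(77624202)/43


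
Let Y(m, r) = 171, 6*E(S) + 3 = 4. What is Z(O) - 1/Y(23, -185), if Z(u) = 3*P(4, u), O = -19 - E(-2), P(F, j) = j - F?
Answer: -23771/342 ≈ -69.506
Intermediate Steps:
E(S) = ⅙ (E(S) = -½ + (⅙)*4 = -½ + ⅔ = ⅙)
O = -115/6 (O = -19 - 1*⅙ = -19 - ⅙ = -115/6 ≈ -19.167)
Z(u) = -12 + 3*u (Z(u) = 3*(u - 1*4) = 3*(u - 4) = 3*(-4 + u) = -12 + 3*u)
Z(O) - 1/Y(23, -185) = (-12 + 3*(-115/6)) - 1/171 = (-12 - 115/2) - 1*1/171 = -139/2 - 1/171 = -23771/342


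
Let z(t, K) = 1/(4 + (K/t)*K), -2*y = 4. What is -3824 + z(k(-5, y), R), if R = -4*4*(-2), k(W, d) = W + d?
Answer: -3808711/996 ≈ -3824.0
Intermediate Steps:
y = -2 (y = -½*4 = -2)
R = 32 (R = -16*(-2) = 32)
z(t, K) = 1/(4 + K²/t) (z(t, K) = 1/(4 + (K/t)*K) = 1/(4 + K²/t))
-3824 + z(k(-5, y), R) = -3824 + (-5 - 2)/(32² + 4*(-5 - 2)) = -3824 - 7/(1024 + 4*(-7)) = -3824 - 7/(1024 - 28) = -3824 - 7/996 = -3808711/996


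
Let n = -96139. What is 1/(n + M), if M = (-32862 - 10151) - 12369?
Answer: -1/151521 ≈ -6.5997e-6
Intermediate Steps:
M = -55382 (M = -43013 - 12369 = -55382)
1/(n + M) = 1/(-96139 - 55382) = 1/(-151521) = -1/151521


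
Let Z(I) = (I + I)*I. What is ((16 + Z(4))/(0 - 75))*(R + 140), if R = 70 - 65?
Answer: -464/5 ≈ -92.800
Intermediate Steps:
R = 5
Z(I) = 2*I² (Z(I) = (2*I)*I = 2*I²)
((16 + Z(4))/(0 - 75))*(R + 140) = ((16 + 2*4²)/(0 - 75))*(5 + 140) = ((16 + 2*16)/(-75))*145 = ((16 + 32)*(-1/75))*145 = (48*(-1/75))*145 = -16/25*145 = -464/5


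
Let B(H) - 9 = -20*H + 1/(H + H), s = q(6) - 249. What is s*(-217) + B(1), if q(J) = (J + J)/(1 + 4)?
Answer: 535017/10 ≈ 53502.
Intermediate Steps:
q(J) = 2*J/5 (q(J) = (2*J)/5 = (2*J)*(⅕) = 2*J/5)
s = -1233/5 (s = (⅖)*6 - 249 = 12/5 - 249 = -1233/5 ≈ -246.60)
B(H) = 9 + 1/(2*H) - 20*H (B(H) = 9 + (-20*H + 1/(H + H)) = 9 + (-20*H + 1/(2*H)) = 9 + (1/(2*H) - 20*H) = 9 + 1/(2*H) - 20*H)
s*(-217) + B(1) = -1233/5*(-217) + (9 + (½)/1 - 20*1) = 267561/5 + (9 + (½)*1 - 20) = 267561/5 + (9 + ½ - 20) = 267561/5 - 21/2 = 535017/10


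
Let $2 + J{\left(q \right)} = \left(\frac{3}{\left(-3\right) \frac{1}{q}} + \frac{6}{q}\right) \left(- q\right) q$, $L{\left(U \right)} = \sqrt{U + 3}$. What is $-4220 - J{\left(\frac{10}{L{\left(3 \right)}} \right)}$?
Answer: $-4218 - \frac{160 \sqrt{6}}{9} \approx -4261.5$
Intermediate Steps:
$L{\left(U \right)} = \sqrt{3 + U}$
$J{\left(q \right)} = -2 - q^{2} \left(- q + \frac{6}{q}\right)$ ($J{\left(q \right)} = -2 + \left(\frac{3}{\left(-3\right) \frac{1}{q}} + \frac{6}{q}\right) \left(- q\right) q = -2 + \left(3 \left(- \frac{q}{3}\right) + \frac{6}{q}\right) \left(- q\right) q = -2 + \left(- q + \frac{6}{q}\right) \left(- q\right) q = -2 + - q \left(- q + \frac{6}{q}\right) q = -2 - q^{2} \left(- q + \frac{6}{q}\right)$)
$-4220 - J{\left(\frac{10}{L{\left(3 \right)}} \right)} = -4220 - \left(-2 + \left(\frac{10}{\sqrt{3 + 3}}\right)^{3} - 6 \frac{10}{\sqrt{3 + 3}}\right) = -4220 - \left(-2 + \left(\frac{10}{\sqrt{6}}\right)^{3} - 6 \frac{10}{\sqrt{6}}\right) = -4220 - \left(-2 + \left(10 \frac{\sqrt{6}}{6}\right)^{3} - 6 \cdot 10 \frac{\sqrt{6}}{6}\right) = -4220 - \left(-2 + \left(\frac{5 \sqrt{6}}{3}\right)^{3} - 6 \frac{5 \sqrt{6}}{3}\right) = -4220 - \left(-2 + \frac{250 \sqrt{6}}{9} - 10 \sqrt{6}\right) = -4220 - \left(-2 + \frac{160 \sqrt{6}}{9}\right) = -4220 + \left(2 - \frac{160 \sqrt{6}}{9}\right) = -4218 - \frac{160 \sqrt{6}}{9}$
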